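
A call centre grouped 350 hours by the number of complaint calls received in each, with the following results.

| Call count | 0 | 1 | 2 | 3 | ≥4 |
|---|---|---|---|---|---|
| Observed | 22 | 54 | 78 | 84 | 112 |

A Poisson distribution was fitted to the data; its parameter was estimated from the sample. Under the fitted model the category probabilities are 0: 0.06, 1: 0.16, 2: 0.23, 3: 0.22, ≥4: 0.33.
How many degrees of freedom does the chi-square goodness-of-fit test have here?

There are k = 5 categories and 1 parameter estimated from the data, so df = 5 − 1 − 1 = 3.

3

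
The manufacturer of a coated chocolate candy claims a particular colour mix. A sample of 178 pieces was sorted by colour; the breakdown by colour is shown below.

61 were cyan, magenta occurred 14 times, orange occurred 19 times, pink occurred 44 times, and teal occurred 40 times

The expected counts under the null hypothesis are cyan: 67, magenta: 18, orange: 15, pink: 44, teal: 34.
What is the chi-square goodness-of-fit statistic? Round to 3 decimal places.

3.552

cyan: (61 − 67)²/67 = 36/67 = 0.5373
magenta: (14 − 18)²/18 = 16/18 = 0.8889
orange: (19 − 15)²/15 = 16/15 = 1.0667
pink: (44 − 44)²/44 = 0/44 = 0.0000
teal: (40 − 34)²/34 = 36/34 = 1.0588
Sum = 3.552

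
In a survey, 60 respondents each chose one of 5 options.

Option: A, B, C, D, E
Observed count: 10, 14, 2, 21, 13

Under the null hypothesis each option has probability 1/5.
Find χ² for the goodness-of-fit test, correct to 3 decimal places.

15.833

Expected count for each of the 5 categories: 60/5 = 12.
A: (10 − 12)²/12 = 4/12 = 0.3333
B: (14 − 12)²/12 = 4/12 = 0.3333
C: (2 − 12)²/12 = 100/12 = 8.3333
D: (21 − 12)²/12 = 81/12 = 6.7500
E: (13 − 12)²/12 = 1/12 = 0.0833
Sum = 15.833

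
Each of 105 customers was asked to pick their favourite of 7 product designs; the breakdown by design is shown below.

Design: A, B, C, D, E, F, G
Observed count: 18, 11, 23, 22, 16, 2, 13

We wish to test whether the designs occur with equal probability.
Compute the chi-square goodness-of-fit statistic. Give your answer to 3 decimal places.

Expected count for each of the 7 categories: 105/7 = 15.
cat         O        E   (O−E)²/E
A          18       15     0.6000
B          11       15     1.0667
C          23       15     4.2667
D          22       15     3.2667
E          16       15     0.0667
F           2       15    11.2667
G          13       15     0.2667
Sum = 20.800

20.800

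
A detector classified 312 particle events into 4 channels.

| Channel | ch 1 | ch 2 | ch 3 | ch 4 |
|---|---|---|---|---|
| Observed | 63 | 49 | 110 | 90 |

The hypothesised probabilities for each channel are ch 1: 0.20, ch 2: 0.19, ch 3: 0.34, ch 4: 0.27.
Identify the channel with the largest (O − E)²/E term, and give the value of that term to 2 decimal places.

Expected counts E_i = n·p_i: 312×0.20 = 62.4, 312×0.19 = 59.28, 312×0.34 = 106.08, 312×0.27 = 84.24.
χ² = (63−62.4)²/62.4 + (49−59.28)²/59.28 + (110−106.08)²/106.08 + (90−84.24)²/84.24
   = 0.006 + 1.783 + 0.145 + 0.394
The largest term is for ch 2: 1.78.

ch 2, 1.78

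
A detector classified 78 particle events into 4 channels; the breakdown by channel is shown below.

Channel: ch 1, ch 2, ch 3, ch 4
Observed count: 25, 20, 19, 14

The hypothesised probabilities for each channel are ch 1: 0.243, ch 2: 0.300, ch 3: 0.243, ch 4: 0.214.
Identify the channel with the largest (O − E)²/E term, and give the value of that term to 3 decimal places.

ch 1, 1.929

Expected counts E_i = n·p_i: 78×0.243 = 18.954, 78×0.300 = 23.4, 78×0.243 = 18.954, 78×0.214 = 16.692.
cat         O        E   (O−E)²/E
ch 1       25   18.954     1.9286
ch 2       20     23.4     0.4940
ch 3       19   18.954     0.0001
ch 4       14   16.692     0.4342
The largest term is for ch 1: 1.929.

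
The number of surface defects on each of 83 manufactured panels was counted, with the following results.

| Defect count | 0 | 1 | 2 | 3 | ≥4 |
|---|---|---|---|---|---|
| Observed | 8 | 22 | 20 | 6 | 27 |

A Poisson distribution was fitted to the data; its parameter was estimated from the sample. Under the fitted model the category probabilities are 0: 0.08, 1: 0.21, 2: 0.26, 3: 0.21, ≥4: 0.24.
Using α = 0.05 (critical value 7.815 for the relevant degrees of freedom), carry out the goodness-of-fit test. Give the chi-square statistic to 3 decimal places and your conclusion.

Expected counts E_i = n·p_i: 83×0.08 = 6.64, 83×0.21 = 17.43, 83×0.26 = 21.58, 83×0.21 = 17.43, 83×0.24 = 19.92.
0: (8 − 6.64)²/6.64 = 1.8496/6.64 = 0.2786
1: (22 − 17.43)²/17.43 = 20.8849/17.43 = 1.1982
2: (20 − 21.58)²/21.58 = 2.4964/21.58 = 0.1157
3: (6 − 17.43)²/17.43 = 130.6449/17.43 = 7.4954
≥4: (27 − 19.92)²/19.92 = 50.1264/19.92 = 2.5164
Sum = 11.604
df = 3. Since 11.604 > 7.815, we reject H₀.

11.604; reject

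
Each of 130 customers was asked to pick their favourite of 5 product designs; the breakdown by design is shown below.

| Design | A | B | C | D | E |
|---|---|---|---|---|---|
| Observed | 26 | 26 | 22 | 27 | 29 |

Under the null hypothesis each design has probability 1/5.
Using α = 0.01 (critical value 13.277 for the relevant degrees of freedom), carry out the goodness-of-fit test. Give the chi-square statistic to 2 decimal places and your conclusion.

Under H₀ each category has probability 1/5, so each expected count is 130/5 = 26.
χ² = (26−26)²/26 + (26−26)²/26 + (22−26)²/26 + (27−26)²/26 + (29−26)²/26
   = 0.000 + 0.000 + 0.615 + 0.038 + 0.346
Sum = 1.00
df = 4. Since 1.00 < 13.277, we do not reject H₀.

1.00; do not reject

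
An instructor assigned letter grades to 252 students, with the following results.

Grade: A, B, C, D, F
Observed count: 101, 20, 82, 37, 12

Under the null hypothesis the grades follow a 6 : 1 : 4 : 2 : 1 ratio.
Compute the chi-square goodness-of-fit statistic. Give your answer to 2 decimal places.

4.09

Ratio total = 14. Expected counts: 252×6/14 = 108, 252×1/14 = 18, 252×4/14 = 72, 252×2/14 = 36, 252×1/14 = 18.
cat         O        E   (O−E)²/E
A         101      108      0.454
B          20       18      0.222
C          82       72      1.389
D          37       36      0.028
F          12       18      2.000
Sum = 4.09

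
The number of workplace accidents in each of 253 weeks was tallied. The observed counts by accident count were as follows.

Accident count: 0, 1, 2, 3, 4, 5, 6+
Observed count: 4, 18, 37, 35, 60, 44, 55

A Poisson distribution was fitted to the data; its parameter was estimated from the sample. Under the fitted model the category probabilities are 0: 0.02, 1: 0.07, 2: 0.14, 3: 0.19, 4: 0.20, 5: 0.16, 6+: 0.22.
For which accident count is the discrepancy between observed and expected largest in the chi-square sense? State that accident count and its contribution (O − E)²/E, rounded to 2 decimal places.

Expected counts E_i = n·p_i: 253×0.02 = 5.06, 253×0.07 = 17.71, 253×0.14 = 35.42, 253×0.19 = 48.07, 253×0.20 = 50.6, 253×0.16 = 40.48, 253×0.22 = 55.66.
cat         O        E   (O−E)²/E
0           4     5.06      0.222
1          18    17.71      0.005
2          37    35.42      0.070
3          35    48.07      3.554
4          60     50.6      1.746
5          44    40.48      0.306
6+         55    55.66      0.008
The largest term is for 3: 3.55.

3, 3.55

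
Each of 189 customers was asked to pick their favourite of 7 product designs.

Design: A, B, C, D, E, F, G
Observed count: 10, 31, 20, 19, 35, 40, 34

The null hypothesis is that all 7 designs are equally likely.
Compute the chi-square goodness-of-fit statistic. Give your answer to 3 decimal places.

25.926

Under H₀ each category has probability 1/7, so each expected count is 189/7 = 27.
χ² = (10−27)²/27 + (31−27)²/27 + (20−27)²/27 + (19−27)²/27 + (35−27)²/27 + (40−27)²/27 + (34−27)²/27
   = 10.7037 + 0.5926 + 1.8148 + 2.3704 + 2.3704 + 6.2593 + 1.8148
Sum = 25.926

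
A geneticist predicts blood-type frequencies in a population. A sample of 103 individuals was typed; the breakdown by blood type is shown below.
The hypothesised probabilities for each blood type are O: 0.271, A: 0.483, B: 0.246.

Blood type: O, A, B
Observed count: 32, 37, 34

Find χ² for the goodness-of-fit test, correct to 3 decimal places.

6.827

Expected counts E_i = n·p_i: 103×0.271 = 27.913, 103×0.483 = 49.749, 103×0.246 = 25.338.
χ² = (32−27.913)²/27.913 + (37−49.749)²/49.749 + (34−25.338)²/25.338
   = 0.5984 + 3.2671 + 2.9612
Sum = 6.827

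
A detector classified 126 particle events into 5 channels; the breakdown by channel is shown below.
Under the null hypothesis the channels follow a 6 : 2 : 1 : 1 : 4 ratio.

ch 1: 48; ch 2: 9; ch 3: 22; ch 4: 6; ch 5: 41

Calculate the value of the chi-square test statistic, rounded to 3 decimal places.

25.639

Ratio total = 14. Expected counts: 126×6/14 = 54, 126×2/14 = 18, 126×1/14 = 9, 126×1/14 = 9, 126×4/14 = 36.
ch 1: (48 − 54)²/54 = 36/54 = 0.6667
ch 2: (9 − 18)²/18 = 81/18 = 4.5000
ch 3: (22 − 9)²/9 = 169/9 = 18.7778
ch 4: (6 − 9)²/9 = 9/9 = 1.0000
ch 5: (41 − 36)²/36 = 25/36 = 0.6944
Sum = 25.639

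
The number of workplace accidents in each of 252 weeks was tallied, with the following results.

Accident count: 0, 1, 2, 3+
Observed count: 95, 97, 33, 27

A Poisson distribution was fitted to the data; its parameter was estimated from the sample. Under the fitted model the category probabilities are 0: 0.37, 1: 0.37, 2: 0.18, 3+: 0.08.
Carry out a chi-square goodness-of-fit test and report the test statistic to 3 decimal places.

Expected counts E_i = n·p_i: 252×0.37 = 93.24, 252×0.37 = 93.24, 252×0.18 = 45.36, 252×0.08 = 20.16.
cat         O        E   (O−E)²/E
0          95    93.24     0.0332
1          97    93.24     0.1516
2          33    45.36     3.3679
3+         27    20.16     2.3207
Sum = 5.873

5.873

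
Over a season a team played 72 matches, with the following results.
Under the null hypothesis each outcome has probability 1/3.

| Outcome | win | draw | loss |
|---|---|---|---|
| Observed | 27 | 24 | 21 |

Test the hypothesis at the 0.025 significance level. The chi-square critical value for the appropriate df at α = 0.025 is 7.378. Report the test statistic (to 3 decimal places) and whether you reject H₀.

0.750; do not reject

Expected count for each of the 3 categories: 72/3 = 24.
win: (27 − 24)²/24 = 9/24 = 0.3750
draw: (24 − 24)²/24 = 0/24 = 0.0000
loss: (21 − 24)²/24 = 9/24 = 0.3750
Sum = 0.750
df = 2. Since 0.750 < 7.378, we do not reject H₀.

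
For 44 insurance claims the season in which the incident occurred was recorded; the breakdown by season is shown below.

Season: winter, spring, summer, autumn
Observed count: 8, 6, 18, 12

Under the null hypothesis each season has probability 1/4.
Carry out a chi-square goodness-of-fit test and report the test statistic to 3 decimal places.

Under H₀ each category has probability 1/4, so each expected count is 44/4 = 11.
winter: (8 − 11)²/11 = 9/11 = 0.8182
spring: (6 − 11)²/11 = 25/11 = 2.2727
summer: (18 − 11)²/11 = 49/11 = 4.4545
autumn: (12 − 11)²/11 = 1/11 = 0.0909
Sum = 7.636

7.636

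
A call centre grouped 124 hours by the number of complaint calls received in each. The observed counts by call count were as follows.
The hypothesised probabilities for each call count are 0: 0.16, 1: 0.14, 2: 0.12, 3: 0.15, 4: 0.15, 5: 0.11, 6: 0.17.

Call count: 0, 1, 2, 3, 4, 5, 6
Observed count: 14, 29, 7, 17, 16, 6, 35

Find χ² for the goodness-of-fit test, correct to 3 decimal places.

Expected counts E_i = n·p_i: 124×0.16 = 19.84, 124×0.14 = 17.36, 124×0.12 = 14.88, 124×0.15 = 18.6, 124×0.15 = 18.6, 124×0.11 = 13.64, 124×0.17 = 21.08.
χ² = (14−19.84)²/19.84 + (29−17.36)²/17.36 + (7−14.88)²/14.88 + (17−18.6)²/18.6 + (16−18.6)²/18.6 + (6−13.64)²/13.64 + (35−21.08)²/21.08
   = 1.7190 + 7.8047 + 4.1730 + 0.1376 + 0.3634 + 4.2793 + 9.1920
Sum = 27.669

27.669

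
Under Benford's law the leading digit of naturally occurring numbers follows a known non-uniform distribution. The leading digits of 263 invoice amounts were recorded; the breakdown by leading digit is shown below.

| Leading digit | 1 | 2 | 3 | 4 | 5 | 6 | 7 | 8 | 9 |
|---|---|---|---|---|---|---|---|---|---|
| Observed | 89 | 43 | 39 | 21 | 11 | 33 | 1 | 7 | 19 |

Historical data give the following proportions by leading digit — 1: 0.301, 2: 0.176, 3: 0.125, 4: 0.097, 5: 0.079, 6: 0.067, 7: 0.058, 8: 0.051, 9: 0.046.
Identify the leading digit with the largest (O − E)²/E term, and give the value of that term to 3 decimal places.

6, 13.422

Expected counts E_i = n·p_i: 263×0.301 = 79.163, 263×0.176 = 46.288, 263×0.125 = 32.875, 263×0.097 = 25.511, 263×0.079 = 20.777, 263×0.067 = 17.621, 263×0.058 = 15.254, 263×0.051 = 13.413, 263×0.046 = 12.098.
1: (89 − 79.163)²/79.163 = 96.766569/79.163 = 1.2224
2: (43 − 46.288)²/46.288 = 10.810944/46.288 = 0.2336
3: (39 − 32.875)²/32.875 = 37.515625/32.875 = 1.1412
4: (21 − 25.511)²/25.511 = 20.349121/25.511 = 0.7977
5: (11 − 20.777)²/20.777 = 95.589729/20.777 = 4.6007
6: (33 − 17.621)²/17.621 = 236.513641/17.621 = 13.4223
7: (1 − 15.254)²/15.254 = 203.176516/15.254 = 13.3196
8: (7 − 13.413)²/13.413 = 41.126569/13.413 = 3.0662
9: (19 − 12.098)²/12.098 = 47.637604/12.098 = 3.9376
The largest term is for 6: 13.422.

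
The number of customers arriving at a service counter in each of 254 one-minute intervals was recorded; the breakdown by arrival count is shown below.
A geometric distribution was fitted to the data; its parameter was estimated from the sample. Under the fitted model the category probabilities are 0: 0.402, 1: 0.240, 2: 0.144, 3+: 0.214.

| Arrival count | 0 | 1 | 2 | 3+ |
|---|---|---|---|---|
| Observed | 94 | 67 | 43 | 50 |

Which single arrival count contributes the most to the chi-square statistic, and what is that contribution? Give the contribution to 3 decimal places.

Expected counts E_i = n·p_i: 254×0.402 = 102.108, 254×0.240 = 60.96, 254×0.144 = 36.576, 254×0.214 = 54.356.
0: (94 − 102.108)²/102.108 = 65.739664/102.108 = 0.6438
1: (67 − 60.96)²/60.96 = 36.4816/60.96 = 0.5985
2: (43 − 36.576)²/36.576 = 41.267776/36.576 = 1.1283
3+: (50 − 54.356)²/54.356 = 18.974736/54.356 = 0.3491
The largest term is for 2: 1.128.

2, 1.128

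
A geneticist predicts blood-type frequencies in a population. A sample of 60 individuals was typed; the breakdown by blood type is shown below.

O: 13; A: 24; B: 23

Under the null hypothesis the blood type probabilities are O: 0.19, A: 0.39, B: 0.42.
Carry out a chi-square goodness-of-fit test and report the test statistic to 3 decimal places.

0.432

Expected counts E_i = n·p_i: 60×0.19 = 11.4, 60×0.39 = 23.4, 60×0.42 = 25.2.
O: (13 − 11.4)²/11.4 = 2.56/11.4 = 0.2246
A: (24 − 23.4)²/23.4 = 0.36/23.4 = 0.0154
B: (23 − 25.2)²/25.2 = 4.84/25.2 = 0.1921
Sum = 0.432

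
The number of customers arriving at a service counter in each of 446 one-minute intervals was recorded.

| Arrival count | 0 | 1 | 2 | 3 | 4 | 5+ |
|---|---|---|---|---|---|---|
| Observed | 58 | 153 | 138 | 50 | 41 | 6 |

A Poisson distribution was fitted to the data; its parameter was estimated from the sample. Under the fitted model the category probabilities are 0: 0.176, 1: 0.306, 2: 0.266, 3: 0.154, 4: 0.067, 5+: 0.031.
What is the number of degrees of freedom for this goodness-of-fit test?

4

There are k = 6 categories and 1 parameter estimated from the data, so df = 6 − 1 − 1 = 4.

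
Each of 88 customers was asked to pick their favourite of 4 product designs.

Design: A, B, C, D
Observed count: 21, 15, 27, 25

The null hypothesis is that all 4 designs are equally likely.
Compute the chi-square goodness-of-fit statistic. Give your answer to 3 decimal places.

Expected count for each of the 4 categories: 88/4 = 22.
A: (21 − 22)²/22 = 1/22 = 0.0455
B: (15 − 22)²/22 = 49/22 = 2.2273
C: (27 − 22)²/22 = 25/22 = 1.1364
D: (25 − 22)²/22 = 9/22 = 0.4091
Sum = 3.818

3.818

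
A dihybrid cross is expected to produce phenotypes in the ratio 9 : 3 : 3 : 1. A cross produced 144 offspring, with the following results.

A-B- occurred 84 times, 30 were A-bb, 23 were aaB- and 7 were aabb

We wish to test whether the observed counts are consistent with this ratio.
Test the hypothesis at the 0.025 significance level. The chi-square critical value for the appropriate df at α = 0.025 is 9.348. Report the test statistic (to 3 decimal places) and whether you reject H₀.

Ratio total = 16. Expected counts: 144×9/16 = 81, 144×3/16 = 27, 144×3/16 = 27, 144×1/16 = 9.
χ² = (84−81)²/81 + (30−27)²/27 + (23−27)²/27 + (7−9)²/9
   = 0.1111 + 0.3333 + 0.5926 + 0.4444
Sum = 1.481
df = 3. Since 1.481 < 9.348, we do not reject H₀.

1.481; do not reject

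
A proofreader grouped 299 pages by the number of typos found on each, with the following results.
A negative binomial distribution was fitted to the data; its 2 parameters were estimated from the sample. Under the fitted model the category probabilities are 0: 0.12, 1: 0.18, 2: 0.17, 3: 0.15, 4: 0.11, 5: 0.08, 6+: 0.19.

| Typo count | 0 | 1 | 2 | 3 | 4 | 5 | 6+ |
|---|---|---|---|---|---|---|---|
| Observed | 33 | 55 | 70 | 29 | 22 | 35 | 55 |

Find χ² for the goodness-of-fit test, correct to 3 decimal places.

Expected counts E_i = n·p_i: 299×0.12 = 35.88, 299×0.18 = 53.82, 299×0.17 = 50.83, 299×0.15 = 44.85, 299×0.11 = 32.89, 299×0.08 = 23.92, 299×0.19 = 56.81.
χ² = (33−35.88)²/35.88 + (55−53.82)²/53.82 + (70−50.83)²/50.83 + (29−44.85)²/44.85 + (22−32.89)²/32.89 + (35−23.92)²/23.92 + (55−56.81)²/56.81
   = 0.2312 + 0.0259 + 7.2298 + 5.6014 + 3.6057 + 5.1324 + 0.0577
Sum = 21.884

21.884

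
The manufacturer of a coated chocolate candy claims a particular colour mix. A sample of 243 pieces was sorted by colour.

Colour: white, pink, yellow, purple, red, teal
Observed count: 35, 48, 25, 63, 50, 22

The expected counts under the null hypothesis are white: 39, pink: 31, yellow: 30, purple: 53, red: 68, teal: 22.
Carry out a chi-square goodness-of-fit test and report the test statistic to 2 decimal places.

χ² = (35−39)²/39 + (48−31)²/31 + (25−30)²/30 + (63−53)²/53 + (50−68)²/68 + (22−22)²/22
   = 0.410 + 9.323 + 0.833 + 1.887 + 4.765 + 0.000
Sum = 17.22

17.22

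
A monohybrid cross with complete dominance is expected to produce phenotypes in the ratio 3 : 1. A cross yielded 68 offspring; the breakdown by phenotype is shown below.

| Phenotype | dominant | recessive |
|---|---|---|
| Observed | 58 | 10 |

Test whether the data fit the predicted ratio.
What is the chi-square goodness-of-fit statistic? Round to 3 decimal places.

3.843

Ratio total = 4. Expected counts: 68×3/4 = 51, 68×1/4 = 17.
χ² = (58−51)²/51 + (10−17)²/17
   = 0.9608 + 2.8824
Sum = 3.843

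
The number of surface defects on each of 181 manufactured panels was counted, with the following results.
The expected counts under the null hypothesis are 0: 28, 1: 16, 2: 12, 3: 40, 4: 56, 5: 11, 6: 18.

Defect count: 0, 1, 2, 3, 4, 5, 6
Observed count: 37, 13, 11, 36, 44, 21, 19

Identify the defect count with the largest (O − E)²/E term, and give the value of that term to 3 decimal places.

χ² = (37−28)²/28 + (13−16)²/16 + (11−12)²/12 + (36−40)²/40 + (44−56)²/56 + (21−11)²/11 + (19−18)²/18
   = 2.8929 + 0.5625 + 0.0833 + 0.4000 + 2.5714 + 9.0909 + 0.0556
The largest term is for 5: 9.091.

5, 9.091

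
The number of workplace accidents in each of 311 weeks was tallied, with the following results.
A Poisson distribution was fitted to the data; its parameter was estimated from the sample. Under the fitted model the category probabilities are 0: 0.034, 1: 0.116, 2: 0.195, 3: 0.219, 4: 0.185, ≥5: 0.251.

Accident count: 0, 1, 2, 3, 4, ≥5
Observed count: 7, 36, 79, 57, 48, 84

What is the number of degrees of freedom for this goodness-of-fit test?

4

There are k = 6 categories and 1 parameter estimated from the data, so df = 6 − 1 − 1 = 4.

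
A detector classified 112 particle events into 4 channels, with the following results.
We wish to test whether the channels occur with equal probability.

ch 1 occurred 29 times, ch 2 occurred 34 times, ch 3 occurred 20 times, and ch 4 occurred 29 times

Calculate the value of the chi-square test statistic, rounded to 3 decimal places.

3.643

Expected count for each of the 4 categories: 112/4 = 28.
cat         O        E   (O−E)²/E
ch 1       29       28     0.0357
ch 2       34       28     1.2857
ch 3       20       28     2.2857
ch 4       29       28     0.0357
Sum = 3.643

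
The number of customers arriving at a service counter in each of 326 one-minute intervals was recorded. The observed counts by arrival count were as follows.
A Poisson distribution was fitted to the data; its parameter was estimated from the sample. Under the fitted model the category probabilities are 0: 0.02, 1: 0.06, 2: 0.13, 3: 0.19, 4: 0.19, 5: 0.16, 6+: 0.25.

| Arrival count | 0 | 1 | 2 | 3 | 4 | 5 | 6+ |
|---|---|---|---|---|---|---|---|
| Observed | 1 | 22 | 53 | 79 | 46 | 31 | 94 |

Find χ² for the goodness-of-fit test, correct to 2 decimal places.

26.94

Expected counts E_i = n·p_i: 326×0.02 = 6.52, 326×0.06 = 19.56, 326×0.13 = 42.38, 326×0.19 = 61.94, 326×0.19 = 61.94, 326×0.16 = 52.16, 326×0.25 = 81.5.
0: (1 − 6.52)²/6.52 = 30.4704/6.52 = 4.673
1: (22 − 19.56)²/19.56 = 5.9536/19.56 = 0.304
2: (53 − 42.38)²/42.38 = 112.7844/42.38 = 2.661
3: (79 − 61.94)²/61.94 = 291.0436/61.94 = 4.699
4: (46 − 61.94)²/61.94 = 254.0836/61.94 = 4.102
5: (31 − 52.16)²/52.16 = 447.7456/52.16 = 8.584
6+: (94 − 81.5)²/81.5 = 156.25/81.5 = 1.917
Sum = 26.94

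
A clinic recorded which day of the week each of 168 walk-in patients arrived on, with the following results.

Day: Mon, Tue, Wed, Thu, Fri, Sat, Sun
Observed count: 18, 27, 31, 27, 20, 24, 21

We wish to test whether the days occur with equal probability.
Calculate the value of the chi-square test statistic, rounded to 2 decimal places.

Expected count for each of the 7 categories: 168/7 = 24.
cat         O        E   (O−E)²/E
Mon        18       24      1.500
Tue        27       24      0.375
Wed        31       24      2.042
Thu        27       24      0.375
Fri        20       24      0.667
Sat        24       24      0.000
Sun        21       24      0.375
Sum = 5.33

5.33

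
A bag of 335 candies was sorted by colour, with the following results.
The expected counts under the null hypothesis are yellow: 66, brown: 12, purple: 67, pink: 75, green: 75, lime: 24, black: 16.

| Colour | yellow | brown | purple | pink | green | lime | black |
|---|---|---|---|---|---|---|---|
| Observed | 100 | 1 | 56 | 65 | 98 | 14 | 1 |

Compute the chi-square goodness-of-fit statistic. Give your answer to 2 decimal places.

χ² = (100−66)²/66 + (1−12)²/12 + (56−67)²/67 + (65−75)²/75 + (98−75)²/75 + (14−24)²/24 + (1−16)²/16
   = 17.515 + 10.083 + 1.806 + 1.333 + 7.053 + 4.167 + 14.063
Sum = 56.02

56.02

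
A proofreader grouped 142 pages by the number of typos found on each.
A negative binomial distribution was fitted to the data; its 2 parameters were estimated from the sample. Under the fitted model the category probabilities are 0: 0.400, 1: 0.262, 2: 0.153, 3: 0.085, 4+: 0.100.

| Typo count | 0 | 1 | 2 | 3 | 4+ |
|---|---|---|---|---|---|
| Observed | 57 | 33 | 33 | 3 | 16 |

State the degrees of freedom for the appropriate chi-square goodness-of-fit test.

2

There are k = 5 categories and 2 parameters estimated from the data, so df = 5 − 1 − 2 = 2.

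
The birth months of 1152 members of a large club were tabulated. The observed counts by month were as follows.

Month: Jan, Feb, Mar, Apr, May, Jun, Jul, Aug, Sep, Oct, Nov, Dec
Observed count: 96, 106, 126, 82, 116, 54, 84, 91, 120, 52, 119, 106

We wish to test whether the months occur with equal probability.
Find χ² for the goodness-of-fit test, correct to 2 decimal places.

Expected count for each of the 12 categories: 1152/12 = 96.
cat         O        E   (O−E)²/E
Jan        96       96      0.000
Feb       106       96      1.042
Mar       126       96      9.375
Apr        82       96      2.042
May       116       96      4.167
Jun        54       96     18.375
Jul        84       96      1.500
Aug        91       96      0.260
Sep       120       96      6.000
Oct        52       96     20.167
Nov       119       96      5.510
Dec       106       96      1.042
Sum = 69.48

69.48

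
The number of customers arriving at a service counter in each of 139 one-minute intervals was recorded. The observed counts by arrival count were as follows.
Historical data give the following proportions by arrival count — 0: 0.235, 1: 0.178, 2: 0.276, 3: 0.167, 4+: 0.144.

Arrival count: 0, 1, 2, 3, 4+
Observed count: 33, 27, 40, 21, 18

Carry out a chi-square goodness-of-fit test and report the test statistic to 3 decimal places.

Expected counts E_i = n·p_i: 139×0.235 = 32.665, 139×0.178 = 24.742, 139×0.276 = 38.364, 139×0.167 = 23.213, 139×0.144 = 20.016.
cat         O        E   (O−E)²/E
0          33   32.665     0.0034
1          27   24.742     0.2061
2          40   38.364     0.0698
3          21   23.213     0.2110
4+         18   20.016     0.2031
Sum = 0.693

0.693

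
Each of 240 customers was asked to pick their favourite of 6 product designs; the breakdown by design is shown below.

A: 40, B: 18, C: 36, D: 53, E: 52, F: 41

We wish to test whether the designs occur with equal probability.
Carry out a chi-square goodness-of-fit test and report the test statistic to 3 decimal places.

20.350

Expected count for each of the 6 categories: 240/6 = 40.
cat         O        E   (O−E)²/E
A          40       40     0.0000
B          18       40    12.1000
C          36       40     0.4000
D          53       40     4.2250
E          52       40     3.6000
F          41       40     0.0250
Sum = 20.350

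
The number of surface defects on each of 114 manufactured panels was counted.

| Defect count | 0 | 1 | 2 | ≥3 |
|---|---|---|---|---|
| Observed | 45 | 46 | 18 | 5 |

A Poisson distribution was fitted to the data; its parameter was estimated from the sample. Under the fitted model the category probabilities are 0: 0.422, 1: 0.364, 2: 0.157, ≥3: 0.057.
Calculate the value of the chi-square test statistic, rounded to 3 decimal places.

Expected counts E_i = n·p_i: 114×0.422 = 48.108, 114×0.364 = 41.496, 114×0.157 = 17.898, 114×0.057 = 6.498.
cat         O        E   (O−E)²/E
0          45   48.108     0.2008
1          46   41.496     0.4889
2          18   17.898     0.0006
≥3          5    6.498     0.3453
Sum = 1.036

1.036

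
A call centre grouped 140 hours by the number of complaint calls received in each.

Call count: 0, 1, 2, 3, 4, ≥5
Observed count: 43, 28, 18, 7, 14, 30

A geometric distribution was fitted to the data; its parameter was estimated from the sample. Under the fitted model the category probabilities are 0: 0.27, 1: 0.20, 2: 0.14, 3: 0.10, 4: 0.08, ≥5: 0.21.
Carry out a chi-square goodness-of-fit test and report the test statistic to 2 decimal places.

5.06

Expected counts E_i = n·p_i: 140×0.27 = 37.8, 140×0.20 = 28, 140×0.14 = 19.6, 140×0.10 = 14, 140×0.08 = 11.2, 140×0.21 = 29.4.
χ² = (43−37.8)²/37.8 + (28−28)²/28 + (18−19.6)²/19.6 + (7−14)²/14 + (14−11.2)²/11.2 + (30−29.4)²/29.4
   = 0.715 + 0.000 + 0.131 + 3.500 + 0.700 + 0.012
Sum = 5.06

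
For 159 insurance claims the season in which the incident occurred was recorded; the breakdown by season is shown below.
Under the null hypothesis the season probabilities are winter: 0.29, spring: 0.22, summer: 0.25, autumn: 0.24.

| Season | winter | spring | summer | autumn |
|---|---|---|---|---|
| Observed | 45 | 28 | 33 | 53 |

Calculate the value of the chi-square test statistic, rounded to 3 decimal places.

Expected counts E_i = n·p_i: 159×0.29 = 46.11, 159×0.22 = 34.98, 159×0.25 = 39.75, 159×0.24 = 38.16.
χ² = (45−46.11)²/46.11 + (28−34.98)²/34.98 + (33−39.75)²/39.75 + (53−38.16)²/38.16
   = 0.0267 + 1.3928 + 1.1462 + 5.7711
Sum = 8.337

8.337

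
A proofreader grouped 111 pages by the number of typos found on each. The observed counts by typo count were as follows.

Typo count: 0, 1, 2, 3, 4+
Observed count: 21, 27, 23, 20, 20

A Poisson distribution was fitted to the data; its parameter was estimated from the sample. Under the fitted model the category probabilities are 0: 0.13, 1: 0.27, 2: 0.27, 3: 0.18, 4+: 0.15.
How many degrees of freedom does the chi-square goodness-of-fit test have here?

There are k = 5 categories and 1 parameter estimated from the data, so df = 5 − 1 − 1 = 3.

3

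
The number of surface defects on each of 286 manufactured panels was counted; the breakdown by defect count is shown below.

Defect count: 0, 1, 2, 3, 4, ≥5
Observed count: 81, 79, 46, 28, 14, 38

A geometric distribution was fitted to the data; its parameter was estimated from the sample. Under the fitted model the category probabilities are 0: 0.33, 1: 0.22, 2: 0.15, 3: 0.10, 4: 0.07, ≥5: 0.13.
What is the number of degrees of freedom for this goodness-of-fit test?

There are k = 6 categories and 1 parameter estimated from the data, so df = 6 − 1 − 1 = 4.

4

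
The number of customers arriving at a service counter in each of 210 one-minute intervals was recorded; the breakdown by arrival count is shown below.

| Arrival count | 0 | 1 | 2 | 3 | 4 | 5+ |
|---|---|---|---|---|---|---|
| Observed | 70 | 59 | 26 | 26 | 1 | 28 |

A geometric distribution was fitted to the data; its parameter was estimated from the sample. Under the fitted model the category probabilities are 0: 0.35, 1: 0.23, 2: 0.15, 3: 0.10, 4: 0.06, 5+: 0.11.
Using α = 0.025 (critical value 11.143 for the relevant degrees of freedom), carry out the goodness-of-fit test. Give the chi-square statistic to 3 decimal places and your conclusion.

16.407; reject

Expected counts E_i = n·p_i: 210×0.35 = 73.5, 210×0.23 = 48.3, 210×0.15 = 31.5, 210×0.10 = 21, 210×0.06 = 12.6, 210×0.11 = 23.1.
0: (70 − 73.5)²/73.5 = 12.25/73.5 = 0.1667
1: (59 − 48.3)²/48.3 = 114.49/48.3 = 2.3704
2: (26 − 31.5)²/31.5 = 30.25/31.5 = 0.9603
3: (26 − 21)²/21 = 25/21 = 1.1905
4: (1 − 12.6)²/12.6 = 134.56/12.6 = 10.6794
5+: (28 − 23.1)²/23.1 = 24.01/23.1 = 1.0394
Sum = 16.407
df = 4. Since 16.407 > 11.143, we reject H₀.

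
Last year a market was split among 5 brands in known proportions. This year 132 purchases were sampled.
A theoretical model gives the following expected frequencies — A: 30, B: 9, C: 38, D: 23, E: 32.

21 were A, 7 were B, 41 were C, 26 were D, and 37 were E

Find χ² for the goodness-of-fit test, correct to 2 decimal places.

4.55

A: (21 − 30)²/30 = 81/30 = 2.700
B: (7 − 9)²/9 = 4/9 = 0.444
C: (41 − 38)²/38 = 9/38 = 0.237
D: (26 − 23)²/23 = 9/23 = 0.391
E: (37 − 32)²/32 = 25/32 = 0.781
Sum = 4.55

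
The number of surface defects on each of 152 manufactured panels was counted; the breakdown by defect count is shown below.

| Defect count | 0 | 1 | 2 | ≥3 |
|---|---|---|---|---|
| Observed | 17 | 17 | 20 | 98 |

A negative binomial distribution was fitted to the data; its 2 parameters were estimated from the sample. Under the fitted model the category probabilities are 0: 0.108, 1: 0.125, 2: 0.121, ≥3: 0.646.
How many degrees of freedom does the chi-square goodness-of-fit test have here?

1

There are k = 4 categories and 2 parameters estimated from the data, so df = 4 − 1 − 2 = 1.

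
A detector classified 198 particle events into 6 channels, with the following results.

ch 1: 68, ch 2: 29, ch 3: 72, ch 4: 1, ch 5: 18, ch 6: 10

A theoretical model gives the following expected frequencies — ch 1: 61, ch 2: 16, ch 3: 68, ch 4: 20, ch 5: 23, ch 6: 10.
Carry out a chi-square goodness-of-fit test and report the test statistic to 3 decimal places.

cat         O        E   (O−E)²/E
ch 1       68       61     0.8033
ch 2       29       16    10.5625
ch 3       72       68     0.2353
ch 4        1       20    18.0500
ch 5       18       23     1.0870
ch 6       10       10     0.0000
Sum = 30.738

30.738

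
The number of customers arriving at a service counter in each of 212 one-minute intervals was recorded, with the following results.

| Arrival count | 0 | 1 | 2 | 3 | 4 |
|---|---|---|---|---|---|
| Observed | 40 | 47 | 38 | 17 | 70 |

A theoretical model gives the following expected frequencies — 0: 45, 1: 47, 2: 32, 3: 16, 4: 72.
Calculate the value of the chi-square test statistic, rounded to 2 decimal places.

1.80

χ² = (40−45)²/45 + (47−47)²/47 + (38−32)²/32 + (17−16)²/16 + (70−72)²/72
   = 0.556 + 0.000 + 1.125 + 0.063 + 0.056
Sum = 1.80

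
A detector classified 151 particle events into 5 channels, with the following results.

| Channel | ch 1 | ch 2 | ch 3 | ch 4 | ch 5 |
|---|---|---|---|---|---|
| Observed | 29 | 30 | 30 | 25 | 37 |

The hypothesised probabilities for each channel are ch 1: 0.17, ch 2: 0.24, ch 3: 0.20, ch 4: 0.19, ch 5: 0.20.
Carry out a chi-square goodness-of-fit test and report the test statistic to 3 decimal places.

3.513

Expected counts E_i = n·p_i: 151×0.17 = 25.67, 151×0.24 = 36.24, 151×0.20 = 30.2, 151×0.19 = 28.69, 151×0.20 = 30.2.
cat         O        E   (O−E)²/E
ch 1       29    25.67     0.4320
ch 2       30    36.24     1.0744
ch 3       30     30.2     0.0013
ch 4       25    28.69     0.4746
ch 5       37     30.2     1.5311
Sum = 3.513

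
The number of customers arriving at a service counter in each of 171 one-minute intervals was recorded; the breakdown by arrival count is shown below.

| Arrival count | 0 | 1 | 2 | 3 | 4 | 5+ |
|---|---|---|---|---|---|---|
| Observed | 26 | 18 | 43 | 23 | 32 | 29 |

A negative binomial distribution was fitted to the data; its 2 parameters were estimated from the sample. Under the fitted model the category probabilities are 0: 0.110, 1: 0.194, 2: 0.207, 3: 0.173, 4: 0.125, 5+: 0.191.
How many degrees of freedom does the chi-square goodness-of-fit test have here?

3

There are k = 6 categories and 2 parameters estimated from the data, so df = 6 − 1 − 2 = 3.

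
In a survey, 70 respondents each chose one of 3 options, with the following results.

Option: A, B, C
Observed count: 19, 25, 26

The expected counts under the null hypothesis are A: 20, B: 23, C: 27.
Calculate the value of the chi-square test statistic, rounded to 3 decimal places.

cat         O        E   (O−E)²/E
A          19       20     0.0500
B          25       23     0.1739
C          26       27     0.0370
Sum = 0.261

0.261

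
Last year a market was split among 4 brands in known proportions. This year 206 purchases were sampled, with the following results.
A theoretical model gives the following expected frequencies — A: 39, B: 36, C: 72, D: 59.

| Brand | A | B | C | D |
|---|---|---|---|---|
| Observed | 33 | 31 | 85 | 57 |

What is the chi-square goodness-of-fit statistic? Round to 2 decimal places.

4.03

χ² = (33−39)²/39 + (31−36)²/36 + (85−72)²/72 + (57−59)²/59
   = 0.923 + 0.694 + 2.347 + 0.068
Sum = 4.03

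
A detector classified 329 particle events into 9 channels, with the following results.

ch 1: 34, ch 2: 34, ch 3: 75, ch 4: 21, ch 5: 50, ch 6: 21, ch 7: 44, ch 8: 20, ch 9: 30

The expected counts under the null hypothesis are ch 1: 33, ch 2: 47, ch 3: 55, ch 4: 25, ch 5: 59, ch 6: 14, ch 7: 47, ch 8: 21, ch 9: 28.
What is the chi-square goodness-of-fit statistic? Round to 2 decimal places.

cat         O        E   (O−E)²/E
ch 1       34       33      0.030
ch 2       34       47      3.596
ch 3       75       55      7.273
ch 4       21       25      0.640
ch 5       50       59      1.373
ch 6       21       14      3.500
ch 7       44       47      0.191
ch 8       20       21      0.048
ch 9       30       28      0.143
Sum = 16.79

16.79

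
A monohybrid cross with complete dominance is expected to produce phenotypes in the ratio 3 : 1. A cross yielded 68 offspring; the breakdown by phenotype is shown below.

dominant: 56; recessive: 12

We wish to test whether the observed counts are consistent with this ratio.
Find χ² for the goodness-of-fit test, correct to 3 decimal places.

1.961

Ratio total = 4. Expected counts: 68×3/4 = 51, 68×1/4 = 17.
χ² = (56−51)²/51 + (12−17)²/17
   = 0.4902 + 1.4706
Sum = 1.961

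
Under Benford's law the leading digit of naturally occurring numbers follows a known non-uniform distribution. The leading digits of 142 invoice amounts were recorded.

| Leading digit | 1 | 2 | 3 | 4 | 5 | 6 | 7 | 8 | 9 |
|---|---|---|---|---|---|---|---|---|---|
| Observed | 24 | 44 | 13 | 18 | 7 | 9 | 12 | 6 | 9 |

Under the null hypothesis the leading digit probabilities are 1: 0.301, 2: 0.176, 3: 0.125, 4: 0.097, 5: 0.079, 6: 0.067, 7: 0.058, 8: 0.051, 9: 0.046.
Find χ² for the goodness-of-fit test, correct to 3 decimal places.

Expected counts E_i = n·p_i: 142×0.301 = 42.742, 142×0.176 = 24.992, 142×0.125 = 17.75, 142×0.097 = 13.774, 142×0.079 = 11.218, 142×0.067 = 9.514, 142×0.058 = 8.236, 142×0.051 = 7.242, 142×0.046 = 6.532.
1: (24 − 42.742)²/42.742 = 351.262564/42.742 = 8.2182
2: (44 − 24.992)²/24.992 = 361.304064/24.992 = 14.4568
3: (13 − 17.75)²/17.75 = 22.5625/17.75 = 1.2711
4: (18 − 13.774)²/13.774 = 17.859076/13.774 = 1.2966
5: (7 − 11.218)²/11.218 = 17.791524/11.218 = 1.5860
6: (9 − 9.514)²/9.514 = 0.264196/9.514 = 0.0278
7: (12 − 8.236)²/8.236 = 14.167696/8.236 = 1.7202
8: (6 − 7.242)²/7.242 = 1.542564/7.242 = 0.2130
9: (9 − 6.532)²/6.532 = 6.091024/6.532 = 0.9325
Sum = 29.722

29.722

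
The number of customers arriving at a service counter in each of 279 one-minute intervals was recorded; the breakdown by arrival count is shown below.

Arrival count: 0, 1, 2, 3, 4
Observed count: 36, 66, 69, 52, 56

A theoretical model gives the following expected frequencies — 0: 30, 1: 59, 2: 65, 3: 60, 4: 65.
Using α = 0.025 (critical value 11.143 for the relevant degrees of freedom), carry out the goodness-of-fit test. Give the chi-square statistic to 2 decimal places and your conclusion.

4.59; do not reject

0: (36 − 30)²/30 = 36/30 = 1.200
1: (66 − 59)²/59 = 49/59 = 0.831
2: (69 − 65)²/65 = 16/65 = 0.246
3: (52 − 60)²/60 = 64/60 = 1.067
4: (56 − 65)²/65 = 81/65 = 1.246
Sum = 4.59
df = 4. Since 4.59 < 11.143, we do not reject H₀.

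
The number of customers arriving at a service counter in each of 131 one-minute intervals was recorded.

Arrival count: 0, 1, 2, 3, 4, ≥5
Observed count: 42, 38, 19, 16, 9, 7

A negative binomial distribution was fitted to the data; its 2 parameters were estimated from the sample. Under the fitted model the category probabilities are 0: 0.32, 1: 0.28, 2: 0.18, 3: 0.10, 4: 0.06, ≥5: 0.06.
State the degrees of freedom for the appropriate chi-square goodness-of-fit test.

There are k = 6 categories and 2 parameters estimated from the data, so df = 6 − 1 − 2 = 3.

3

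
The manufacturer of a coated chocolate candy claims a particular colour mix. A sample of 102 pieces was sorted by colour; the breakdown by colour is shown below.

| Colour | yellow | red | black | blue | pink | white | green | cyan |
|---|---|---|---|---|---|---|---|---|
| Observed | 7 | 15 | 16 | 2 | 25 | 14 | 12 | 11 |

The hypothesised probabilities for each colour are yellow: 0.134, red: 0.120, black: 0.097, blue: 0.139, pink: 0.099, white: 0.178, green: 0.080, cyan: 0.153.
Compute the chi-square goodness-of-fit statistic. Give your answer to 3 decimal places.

44.213

Expected counts E_i = n·p_i: 102×0.134 = 13.668, 102×0.120 = 12.24, 102×0.097 = 9.894, 102×0.139 = 14.178, 102×0.099 = 10.098, 102×0.178 = 18.156, 102×0.080 = 8.16, 102×0.153 = 15.606.
yellow: (7 − 13.668)²/13.668 = 44.462224/13.668 = 3.2530
red: (15 − 12.24)²/12.24 = 7.6176/12.24 = 0.6224
black: (16 − 9.894)²/9.894 = 37.283236/9.894 = 3.7683
blue: (2 − 14.178)²/14.178 = 148.303684/14.178 = 10.4601
pink: (25 − 10.098)²/10.098 = 222.069604/10.098 = 21.9914
white: (14 − 18.156)²/18.156 = 17.272336/18.156 = 0.9513
green: (12 − 8.16)²/8.16 = 14.7456/8.16 = 1.8071
cyan: (11 − 15.606)²/15.606 = 21.215236/15.606 = 1.3594
Sum = 44.213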